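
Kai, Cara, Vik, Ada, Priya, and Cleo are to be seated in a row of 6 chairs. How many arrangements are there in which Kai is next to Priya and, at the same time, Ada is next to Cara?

96

Treat {Kai,Priya} as one block (2 orders) and {Ada,Cara} as another (2 orders).
That leaves 4 units to arrange: 2 × 2 × 4! = 4 × 24 = 96.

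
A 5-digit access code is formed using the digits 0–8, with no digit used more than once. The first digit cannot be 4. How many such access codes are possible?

The first digit has 9−1 = 8 choices (anything except 4).
The remaining 4 digits are filled from the other 8 symbols without repetition: 8 × 7 × 6 × 5 = 1680.
Total: 8 × 1680 = 13440.

13440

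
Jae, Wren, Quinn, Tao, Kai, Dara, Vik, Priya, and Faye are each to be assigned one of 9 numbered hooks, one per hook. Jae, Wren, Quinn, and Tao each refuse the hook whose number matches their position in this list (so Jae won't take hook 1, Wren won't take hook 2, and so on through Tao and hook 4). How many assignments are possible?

229080

Let Aᵢ (for 1 ≤ i ≤ 4) be the placements that put person i in their forbidden hook. Any j of these fix j positions, leaving (9−j)! ways to fill the rest, and there are C(4,j) ways to pick which j.
By inclusion–exclusion, the number of valid placements is Σ_{j=0}^{4} (−1)^j C(4,j)·(9−j)!.
Computing: 362880 − 161280 + 30240 − 2880 + 120 = 229080.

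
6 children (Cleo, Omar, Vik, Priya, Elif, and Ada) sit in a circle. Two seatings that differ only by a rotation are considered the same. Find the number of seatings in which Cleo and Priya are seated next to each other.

48

Treat {Cleo, Priya} as one unit (2 internal orders) and seat the resulting 5 units around the table: (4)! circular arrangements.
So 2 × (4)! = 2 × 24 = 48.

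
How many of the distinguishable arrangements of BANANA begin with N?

With the first slot taken by N, it remains to arrange the other 5 letters (BAANA).
Those 5 letters have A appearing 3 times, giving (5)!/(3!) = 20.

20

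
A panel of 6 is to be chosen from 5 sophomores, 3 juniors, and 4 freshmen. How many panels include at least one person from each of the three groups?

Total 6-person selections from all 12: C(12,6) = 924.
Subtract selections that omit an entire group: no sophomores → C(7,6) = 7; no juniors → C(9,6) = 84; no freshmen → C(8,6) = 28.
Add back selections omitting two groups (i.e. drawn from a single group): C(5,6) + C(3,6) + C(4,6) = 0.
By inclusion–exclusion: 924 − 119 + 0 = 805.

805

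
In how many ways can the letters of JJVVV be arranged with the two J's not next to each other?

6

Total arrangements of JJVVV: 5!/(3!·2!) = 10.
If the two J's are adjacent, glue them into one block, leaving 4 items to arrange: (4)!/(3!) = 4 ways.
Subtracting, 10 − 4 = 6 arrangements keep the J's apart.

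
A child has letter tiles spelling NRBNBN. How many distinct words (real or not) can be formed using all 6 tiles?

60

The 6 letters of NRBNBN have repeats: B appearing twice and N appearing 3 times.
So there are 6! / (3!·2!) = 60 distinguishable arrangements.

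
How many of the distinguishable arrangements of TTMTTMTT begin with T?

With the first slot taken by T, it remains to arrange the other 7 letters (TMTTMTT).
Those 7 letters have M appearing twice and T appearing 5 times, giving (7)!/(5!·2!) = 21.

21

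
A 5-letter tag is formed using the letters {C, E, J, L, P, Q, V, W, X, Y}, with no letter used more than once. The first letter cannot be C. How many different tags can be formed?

27216

The first letter has 10−1 = 9 choices (anything except C).
The remaining 4 letters are filled from the other 9 symbols without repetition: 9 × 8 × 7 × 6 = 3024.
Total: 9 × 3024 = 27216.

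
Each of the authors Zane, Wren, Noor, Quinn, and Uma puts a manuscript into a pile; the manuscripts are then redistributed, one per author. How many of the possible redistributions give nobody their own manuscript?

44

Let Aᵢ be the assignments in which author i gets their own manuscript. We want the size of the complement of A₁∪…∪A_5.
By inclusion–exclusion this is Σ_{j=0}^{5} (−1)^j C(5,j)·(5−j)!.
Computing: 120 − 120 + 60 − 20 + 5 − 1 = 44.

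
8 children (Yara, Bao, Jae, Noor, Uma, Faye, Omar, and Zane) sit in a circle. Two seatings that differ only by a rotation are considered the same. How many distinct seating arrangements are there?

5040

Around a circle, 8 distinct people have 8!/8 = (7)! = 5040 rotationally distinct seatings.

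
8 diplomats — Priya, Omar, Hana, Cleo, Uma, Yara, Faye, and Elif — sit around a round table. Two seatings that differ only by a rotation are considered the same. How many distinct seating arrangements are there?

5040

Seat Priya anywhere (absorbing the rotational symmetry), then permute the other 7: (7)! = 5040.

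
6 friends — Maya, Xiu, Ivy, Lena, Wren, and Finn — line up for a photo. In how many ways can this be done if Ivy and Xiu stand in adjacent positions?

Treat {Ivy, Xiu} as a single unit. There are 5 units to order, and the pair itself can be ordered 2 ways.
That gives 2 × 5! = 2 × 120 = 240.

240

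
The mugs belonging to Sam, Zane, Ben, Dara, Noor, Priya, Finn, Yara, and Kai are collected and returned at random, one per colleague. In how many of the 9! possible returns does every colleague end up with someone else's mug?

133496

This is the derangement count D_9: permutations of 9 items with no fixed point.
By inclusion–exclusion this is Σ_{j=0}^{9} (−1)^j C(9,j)·(9−j)!.
Computing: 362880 − 362880 + 181440 − 60480 + 15120 − 3024 + 504 − 72 + 9 − 1 = 133496.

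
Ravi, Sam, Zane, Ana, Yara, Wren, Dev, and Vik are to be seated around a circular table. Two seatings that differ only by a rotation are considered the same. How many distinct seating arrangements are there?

Around a circle, 8 distinct people have 8!/8 = (7)! = 5040 rotationally distinct seatings.

5040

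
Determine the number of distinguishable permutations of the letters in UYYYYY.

6

UYYYYY has 6 letters with Y appearing 5 times.
The number of distinct arrangements is 6!/(5!) = 720/120 = 6.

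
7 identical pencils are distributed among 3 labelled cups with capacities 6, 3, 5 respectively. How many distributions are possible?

22

Without the upper bounds there are C(9,2) = 36 ways to split 7 among 3 cups.
Subtract solutions that violate a single cap (substitute x_i' = x_i − (cap_i+1)): x_1 ≥ 7 gives C(2,2) = 1; x_2 ≥ 4 gives C(5,2) = 10; x_3 ≥ 6 gives C(3,2) = 3. Together 14.
No two caps can be exceeded simultaneously, so the pair terms are all 0.
By inclusion–exclusion the count is 36 − 14 + 0 = 22.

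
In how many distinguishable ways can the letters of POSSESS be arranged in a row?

210

POSSESS has 7 letters with S appearing 4 times.
Dividing 7! = 5040 by 4! = 24 for the repeated letters gives 210.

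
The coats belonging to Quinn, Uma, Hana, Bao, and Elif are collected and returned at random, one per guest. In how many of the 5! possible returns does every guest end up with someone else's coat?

This is the derangement count D_5: permutations of 5 items with no fixed point.
By inclusion–exclusion this is Σ_{j=0}^{5} (−1)^j C(5,j)·(5−j)!.
Computing: 120 − 120 + 60 − 20 + 5 − 1 = 44.

44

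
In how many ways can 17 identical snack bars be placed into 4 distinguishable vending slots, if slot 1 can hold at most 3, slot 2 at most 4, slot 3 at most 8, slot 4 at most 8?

Ignoring the caps, the number of non-negative solutions to x_1+…+x_4 = 17 is C(20,3) = 1140.
Subtract solutions that violate a single cap (substitute x_i' = x_i − (cap_i+1)): x_1 ≥ 4 gives C(16,3) = 560; x_2 ≥ 5 gives C(15,3) = 455; x_3 ≥ 9 gives C(11,3) = 165; x_4 ≥ 9 gives C(11,3) = 165. Together 1345.
Add back pairs where two caps are both exceeded: 165 + 35 + 35 + 20 + 20 + 0 = 275.
By inclusion–exclusion the count is 1140 − 1345 + 275 = 70.

70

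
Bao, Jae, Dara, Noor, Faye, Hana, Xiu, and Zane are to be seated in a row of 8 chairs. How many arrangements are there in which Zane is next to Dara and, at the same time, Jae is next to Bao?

2880

Treat {Zane,Dara} as one block (2 orders) and {Jae,Bao} as another (2 orders).
That leaves 6 units to arrange: 2 × 2 × 6! = 4 × 720 = 2880.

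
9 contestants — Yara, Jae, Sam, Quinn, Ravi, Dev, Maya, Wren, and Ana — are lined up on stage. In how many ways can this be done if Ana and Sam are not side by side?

There are 9! = 362880 arrangements in all. If Ana and Sam are adjacent, merging them into one block gives 2·(8)! = 80640 arrangements.
Complementary counting: 362880 − 80640 = 282240.

282240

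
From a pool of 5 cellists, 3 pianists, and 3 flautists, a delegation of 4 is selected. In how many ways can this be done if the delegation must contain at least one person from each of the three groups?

Unrestricted: C(11,4) = 330 ways to pick any 4 of the 11.
Selections missing a whole group: no cellists → C(6,4) = 15; no pianists → C(8,4) = 70; no flautists → C(8,4) = 70.
Add back selections omitting two groups (i.e. drawn from a single group): C(5,4) + C(3,4) + C(3,4) = 5.
By inclusion–exclusion: 330 − 155 + 5 = 180.

180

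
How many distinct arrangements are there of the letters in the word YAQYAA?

60

YAQYAA has 6 letters with A appearing 3 times and Y appearing twice.
The number of distinct arrangements is 6!/(3!·2!) = 720/12 = 60.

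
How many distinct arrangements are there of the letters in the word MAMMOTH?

840

MAMMOTH has 7 letters with M appearing 3 times.
The number of distinct arrangements is 7!/(3!) = 5040/6 = 840.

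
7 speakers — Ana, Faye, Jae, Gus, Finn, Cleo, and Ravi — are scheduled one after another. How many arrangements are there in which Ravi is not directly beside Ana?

3600

Of the 7! = 5040 arrangements, those with Ravi and Ana adjacent number 2 × 6! = 1440 (treat the pair as a block with 2 internal orders).
Complementary counting: 5040 − 1440 = 3600.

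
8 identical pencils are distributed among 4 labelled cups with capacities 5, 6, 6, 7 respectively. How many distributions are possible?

146

Ignoring the caps, the number of non-negative solutions to x_1+…+x_4 = 8 is C(11,3) = 165.
Subtract solutions that violate a single cap (substitute x_i' = x_i − (cap_i+1)): x_1 ≥ 6 gives C(5,3) = 10; x_2 ≥ 7 gives C(4,3) = 4; x_3 ≥ 7 gives C(4,3) = 4; x_4 ≥ 8 gives C(3,3) = 1. Together 19.
No two caps can be exceeded simultaneously, so the pair terms are all 0.
By inclusion–exclusion the count is 165 − 19 + 0 = 146.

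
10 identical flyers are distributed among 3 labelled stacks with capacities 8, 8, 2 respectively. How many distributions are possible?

By stars and bars, unrestricted non-negative solutions to x_1+…+x_3 = 10 number C(10+2,2) = 66.
Subtract solutions that violate a single cap (substitute x_i' = x_i − (cap_i+1)): x_1 ≥ 9 gives C(3,2) = 3; x_2 ≥ 9 gives C(3,2) = 3; x_3 ≥ 3 gives C(9,2) = 36. Together 42.
No two caps can be exceeded simultaneously, so the pair terms are all 0.
By inclusion–exclusion the count is 66 − 42 + 0 = 24.

24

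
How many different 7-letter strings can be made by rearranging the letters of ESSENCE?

420

The 7 letters of ESSENCE have repeats: E appearing 3 times and S appearing twice.
So there are 7! / (3!·2!) = 420 distinguishable arrangements.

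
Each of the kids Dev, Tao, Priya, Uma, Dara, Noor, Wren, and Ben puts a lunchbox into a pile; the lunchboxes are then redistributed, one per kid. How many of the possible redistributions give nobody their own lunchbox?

14833

Count assignments avoiding every fixed point. For any j of the 8 kids fixed to their own lunchbox, the other 8−j can be arranged in (8−j)! ways.
By inclusion–exclusion this is Σ_{j=0}^{8} (−1)^j C(8,j)·(8−j)!.
Computing: 40320 − 40320 + 20160 − 6720 + 1680 − 336 + 56 − 8 + 1 = 14833.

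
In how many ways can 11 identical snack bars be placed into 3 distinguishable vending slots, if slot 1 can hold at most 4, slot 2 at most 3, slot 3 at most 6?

By stars and bars, unrestricted non-negative solutions to x_1+…+x_3 = 11 number C(11+2,2) = 78.
Subtract solutions that violate a single cap (substitute x_i' = x_i − (cap_i+1)): x_1 ≥ 5 gives C(8,2) = 28; x_2 ≥ 4 gives C(9,2) = 36; x_3 ≥ 7 gives C(6,2) = 15. Together 79.
Add back pairs where two caps are both exceeded: 6 + 0 + 1 = 7.
By inclusion–exclusion the count is 78 − 79 + 7 = 6.

6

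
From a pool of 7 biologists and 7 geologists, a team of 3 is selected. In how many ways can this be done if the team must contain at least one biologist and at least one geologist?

294

Total 3-person selections from all 14: C(14,3) = 364.
Subtract selections that omit an entire group: no biologists → C(7,3) = 35; no geologists → C(7,3) = 35.
Both groups omitted at once is impossible, so 364 − 70 = 294.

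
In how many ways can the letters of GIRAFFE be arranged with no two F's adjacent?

1800

Total arrangements of GIRAFFE: 7!/(2!) = 2520.
If the two F's are adjacent, glue them into one block, leaving 6 items to arrange: (6)! = 720 ways.
Hence 2520 − 720 = 1800.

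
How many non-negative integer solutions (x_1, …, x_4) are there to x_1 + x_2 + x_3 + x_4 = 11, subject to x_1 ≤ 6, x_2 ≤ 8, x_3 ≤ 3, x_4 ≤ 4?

126

By stars and bars, unrestricted non-negative solutions to x_1+…+x_4 = 11 number C(11+3,3) = 364.
Subtract solutions that violate a single cap (substitute x_i' = x_i − (cap_i+1)): x_1 ≥ 7 gives C(7,3) = 35; x_2 ≥ 9 gives C(5,3) = 10; x_3 ≥ 4 gives C(10,3) = 120; x_4 ≥ 5 gives C(9,3) = 84. Together 249.
Add back pairs where two caps are both exceeded: 0 + 1 + 0 + 0 + 0 + 10 = 11.
By inclusion–exclusion the count is 364 − 249 + 11 = 126.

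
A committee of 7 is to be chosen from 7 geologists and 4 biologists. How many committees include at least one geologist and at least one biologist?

Total 7-person selections from all 11: C(11,7) = 330.
Selections missing a whole group: no geologists → C(4,7) = 0; no biologists → C(7,7) = 1.
Both groups omitted at once is impossible, so 330 − 1 = 329.

329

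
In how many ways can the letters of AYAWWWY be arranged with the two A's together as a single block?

60

Treat the 2 copies of A as a single block. The multiset to arrange is then {AA, W, W, W, Y, Y}, 6 items in all.
That gives (6)!/(3!·2!) = 60 arrangements.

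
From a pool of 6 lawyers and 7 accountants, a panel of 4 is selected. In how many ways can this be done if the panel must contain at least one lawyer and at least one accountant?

665

Total 4-person selections from all 13: C(13,4) = 715.
Selections missing a whole group: no lawyers → C(7,4) = 35; no accountants → C(6,4) = 15.
Both groups omitted at once is impossible, so 715 − 50 = 665.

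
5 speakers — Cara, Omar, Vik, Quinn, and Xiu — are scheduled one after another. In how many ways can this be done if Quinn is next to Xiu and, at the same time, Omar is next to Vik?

24

Treat {Quinn,Xiu} as one block (2 orders) and {Omar,Vik} as another (2 orders).
That leaves 3 units to arrange: 2 × 2 × 3! = 4 × 6 = 24.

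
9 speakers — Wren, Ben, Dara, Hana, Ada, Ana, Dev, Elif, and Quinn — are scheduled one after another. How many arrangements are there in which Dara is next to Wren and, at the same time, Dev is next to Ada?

Treat {Dara,Wren} as one block (2 orders) and {Dev,Ada} as another (2 orders).
That leaves 7 units to arrange: 2 × 2 × 7! = 4 × 5040 = 20160.

20160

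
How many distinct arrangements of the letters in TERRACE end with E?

With the last slot taken by E, it remains to arrange the other 6 letters (TRRACE).
Those 6 letters have R appearing twice, giving (6)!/(2!) = 360.

360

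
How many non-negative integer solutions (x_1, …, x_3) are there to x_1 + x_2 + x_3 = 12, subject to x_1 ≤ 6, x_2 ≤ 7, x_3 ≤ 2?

9

Ignoring the caps, the number of non-negative solutions to x_1+…+x_3 = 12 is C(14,2) = 91.
Subtract solutions that violate a single cap (substitute x_i' = x_i − (cap_i+1)): x_1 ≥ 7 gives C(7,2) = 21; x_2 ≥ 8 gives C(6,2) = 15; x_3 ≥ 3 gives C(11,2) = 55. Together 91.
Add back pairs where two caps are both exceeded: 0 + 6 + 3 = 9.
By inclusion–exclusion the count is 91 − 91 + 9 = 9.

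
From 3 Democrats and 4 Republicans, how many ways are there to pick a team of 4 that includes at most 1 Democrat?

Split by how many Democrats are chosen (0 through 1).
Sum: C(3,0)·C(4,4) + C(3,1)·C(4,3) = 1 + 12 = 13.

13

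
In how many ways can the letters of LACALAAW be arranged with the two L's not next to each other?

There are 8!/(4!·2!) = 840 arrangements of LACALAAW in total.
Arrangements with the L's together: treat LL as one letter, giving (7)!/(4!) = 210.
Hence 840 − 210 = 630.

630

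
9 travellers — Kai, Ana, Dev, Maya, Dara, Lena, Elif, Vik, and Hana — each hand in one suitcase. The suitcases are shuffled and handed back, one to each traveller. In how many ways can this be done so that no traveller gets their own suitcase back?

133496

Count assignments avoiding every fixed point. For any j of the 9 travellers fixed to their own suitcase, the other 9−j can be arranged in (9−j)! ways.
By inclusion–exclusion this is Σ_{j=0}^{9} (−1)^j C(9,j)·(9−j)!.
Computing: 362880 − 362880 + 181440 − 60480 + 15120 − 3024 + 504 − 72 + 9 − 1 = 133496.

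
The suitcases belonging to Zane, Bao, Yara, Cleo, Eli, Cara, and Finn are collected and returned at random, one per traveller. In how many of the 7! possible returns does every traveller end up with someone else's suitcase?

1854

This is the derangement count D_7: permutations of 7 items with no fixed point.
By inclusion–exclusion this is Σ_{j=0}^{7} (−1)^j C(7,j)·(7−j)!.
Computing: 5040 − 5040 + 2520 − 840 + 210 − 42 + 7 − 1 = 1854.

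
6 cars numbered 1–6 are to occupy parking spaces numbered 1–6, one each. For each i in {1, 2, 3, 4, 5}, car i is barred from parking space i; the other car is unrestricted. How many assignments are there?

Let Aᵢ (for 1 ≤ i ≤ 5) be the placements that put car i in its forbidden parking space. Any j of these fix j positions, leaving (6−j)! ways to fill the rest, and there are C(5,j) ways to pick which j.
By inclusion–exclusion, the number of valid placements is Σ_{j=0}^{5} (−1)^j C(5,j)·(6−j)!.
Computing: 720 − 600 + 240 − 60 + 10 − 1 = 309.

309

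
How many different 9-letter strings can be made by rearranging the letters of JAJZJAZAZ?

Letter multiplicities in JAJZJAZAZ: A×3, J×3, Z×3.
So there are 9! / (3!·3!·3!) = 1680 distinguishable arrangements.

1680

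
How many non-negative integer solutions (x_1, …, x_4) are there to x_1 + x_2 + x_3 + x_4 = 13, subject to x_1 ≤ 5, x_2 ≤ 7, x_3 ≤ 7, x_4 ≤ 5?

Without the upper bounds there are C(16,3) = 560 ways to split 13 among 4 variables.
Subtract solutions that violate a single cap (substitute x_i' = x_i − (cap_i+1)): x_1 ≥ 6 gives C(10,3) = 120; x_2 ≥ 8 gives C(8,3) = 56; x_3 ≥ 8 gives C(8,3) = 56; x_4 ≥ 6 gives C(10,3) = 120. Together 352.
Add back pairs where two caps are both exceeded: 0 + 0 + 4 + 0 + 0 + 0 = 4.
By inclusion–exclusion the count is 560 − 352 + 4 = 212.

212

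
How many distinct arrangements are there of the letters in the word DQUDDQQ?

140

The 7 letters of DQUDDQQ have repeats: D appearing 3 times and Q appearing 3 times.
Dividing 7! = 5040 by 3!·3! = 36 for the repeated letters gives 140.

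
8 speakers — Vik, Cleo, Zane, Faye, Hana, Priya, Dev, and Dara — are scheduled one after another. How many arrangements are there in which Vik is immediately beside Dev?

Treat {Vik, Dev} as a single unit. There are 7 units to order, and the pair itself can be ordered 2 ways.
That gives 2 × 7! = 2 × 5040 = 10080.

10080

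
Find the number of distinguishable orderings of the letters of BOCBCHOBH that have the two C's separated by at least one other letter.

Total arrangements of BOCBCHOBH: 9!/(3!·2!·2!·2!) = 7560.
Arrangements with the C's together: treat CC as one letter, giving (8)!/(3!·2!·2!) = 1680.
Subtracting, 7560 − 1680 = 5880 arrangements keep the C's apart.

5880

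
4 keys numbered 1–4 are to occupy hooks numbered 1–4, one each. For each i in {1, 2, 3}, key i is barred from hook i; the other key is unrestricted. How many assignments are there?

Let Aᵢ (for i ∈ {1, 2, 3}) be the placements that put key i in its forbidden hook. Any j of these fix j positions, leaving (4−j)! ways to fill the rest, and there are C(3,j) ways to pick which j.
By inclusion–exclusion, the number of valid placements is Σ_{j=0}^{3} (−1)^j C(3,j)·(4−j)!.
Computing: 24 − 18 + 6 − 1 = 11.

11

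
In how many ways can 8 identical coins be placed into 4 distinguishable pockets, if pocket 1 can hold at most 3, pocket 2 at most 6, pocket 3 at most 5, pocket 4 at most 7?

115

Without the upper bounds there are C(11,3) = 165 ways to split 8 among 4 pockets.
Subtract solutions that violate a single cap (substitute x_i' = x_i − (cap_i+1)): x_1 ≥ 4 gives C(7,3) = 35; x_2 ≥ 7 gives C(4,3) = 4; x_3 ≥ 6 gives C(5,3) = 10; x_4 ≥ 8 gives C(3,3) = 1. Together 50.
No two caps can be exceeded simultaneously, so the pair terms are all 0.
By inclusion–exclusion the count is 165 − 50 + 0 = 115.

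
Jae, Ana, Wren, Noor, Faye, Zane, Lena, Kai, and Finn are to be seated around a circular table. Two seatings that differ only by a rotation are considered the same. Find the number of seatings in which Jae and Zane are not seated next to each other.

Without the restriction there are (8)! = 40320 seatings.
Those with Jae next to Zane: fuse the pair into one unit and seat 8 units around a circle — 2·(7)! = 10080.
Subtracting, 40320 − 10080 = 30240.

30240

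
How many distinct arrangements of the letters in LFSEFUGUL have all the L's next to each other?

Treat the 2 copies of L as a single block. The multiset to arrange is then {LL, E, F, F, G, S, U, U}, 8 items in all.
That gives (8)!/(2!·2!) = 10080 arrangements.

10080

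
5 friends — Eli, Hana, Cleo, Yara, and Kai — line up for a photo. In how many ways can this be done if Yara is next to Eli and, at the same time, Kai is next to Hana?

24

Treat {Yara,Eli} as one block (2 orders) and {Kai,Hana} as another (2 orders).
That leaves 3 units to arrange: 2 × 2 × 3! = 4 × 6 = 24.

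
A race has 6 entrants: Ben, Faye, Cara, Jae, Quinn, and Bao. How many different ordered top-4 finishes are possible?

360

This is an ordered selection of 4 from 6: P(6,4).
That gives 6 × 5 × 4 × 3 = 360.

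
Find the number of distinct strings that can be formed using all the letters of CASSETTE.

5040

The 8 letters of CASSETTE have repeats: E appearing twice, S appearing twice, and T appearing twice.
The number of distinct arrangements is 8!/(2!·2!·2!) = 40320/8 = 5040.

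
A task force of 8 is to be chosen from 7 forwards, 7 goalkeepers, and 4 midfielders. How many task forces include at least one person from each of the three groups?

40425

Total 8-person selections from all 18: C(18,8) = 43758.
Selections missing a whole group: no forwards → C(11,8) = 165; no goalkeepers → C(11,8) = 165; no midfielders → C(14,8) = 3003.
Add back selections omitting two groups (i.e. drawn from a single group): C(7,8) + C(7,8) + C(4,8) = 0.
By inclusion–exclusion: 43758 − 3333 + 0 = 40425.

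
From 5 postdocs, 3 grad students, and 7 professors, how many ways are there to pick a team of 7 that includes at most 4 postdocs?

6390

Split by how many postdocs are chosen (0 through 4).
Sum: C(5,0)·C(10,7) + C(5,1)·C(10,6) + C(5,2)·C(10,5) + C(5,3)·C(10,4) + C(5,4)·C(10,3) = 120 + 1050 + 2520 + 2100 + 600 = 6390.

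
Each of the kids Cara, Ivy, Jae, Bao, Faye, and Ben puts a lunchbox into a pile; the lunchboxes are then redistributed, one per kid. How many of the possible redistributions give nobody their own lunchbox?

265

Let Aᵢ be the assignments in which kid i gets their own lunchbox. We want the size of the complement of A₁∪…∪A_6.
By inclusion–exclusion this is Σ_{j=0}^{6} (−1)^j C(6,j)·(6−j)!.
Computing: 720 − 720 + 360 − 120 + 30 − 6 + 1 = 265.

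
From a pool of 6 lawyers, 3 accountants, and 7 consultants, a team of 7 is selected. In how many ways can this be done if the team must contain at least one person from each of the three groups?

Unrestricted: C(16,7) = 11440 ways to pick any 7 of the 16.
Selections missing a whole group: no lawyers → C(10,7) = 120; no accountants → C(13,7) = 1716; no consultants → C(9,7) = 36.
Add back selections omitting two groups (i.e. drawn from a single group): C(6,7) + C(3,7) + C(7,7) = 1.
By inclusion–exclusion: 11440 − 1872 + 1 = 9569.

9569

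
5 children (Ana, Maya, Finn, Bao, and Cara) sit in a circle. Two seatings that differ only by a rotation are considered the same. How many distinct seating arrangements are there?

24

Seat Ana anywhere (absorbing the rotational symmetry), then permute the other 4: (4)! = 24.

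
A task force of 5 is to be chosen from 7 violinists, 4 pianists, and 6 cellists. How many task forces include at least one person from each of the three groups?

4214

Unrestricted: C(17,5) = 6188 ways to pick any 5 of the 17.
Selections missing a whole group: no violinists → C(10,5) = 252; no pianists → C(13,5) = 1287; no cellists → C(11,5) = 462.
Add back selections omitting two groups (i.e. drawn from a single group): C(7,5) + C(4,5) + C(6,5) = 27.
By inclusion–exclusion: 6188 − 2001 + 27 = 4214.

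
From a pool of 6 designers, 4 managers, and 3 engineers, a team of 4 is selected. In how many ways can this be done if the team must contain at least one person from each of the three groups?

Total 4-person selections from all 13: C(13,4) = 715.
Subtract selections that omit an entire group: no designers → C(7,4) = 35; no managers → C(9,4) = 126; no engineers → C(10,4) = 210.
Add back selections omitting two groups (i.e. drawn from a single group): C(6,4) + C(4,4) + C(3,4) = 16.
By inclusion–exclusion: 715 − 371 + 16 = 360.

360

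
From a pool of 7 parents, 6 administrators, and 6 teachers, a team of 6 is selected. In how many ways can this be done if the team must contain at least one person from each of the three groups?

22785

With no constraint there are C(19,6) = 27132 possible selections.
Subtract selections that omit an entire group: no parents → C(12,6) = 924; no administrators → C(13,6) = 1716; no teachers → C(13,6) = 1716.
Add back selections omitting two groups (i.e. drawn from a single group): C(7,6) + C(6,6) + C(6,6) = 9.
By inclusion–exclusion: 27132 − 4356 + 9 = 22785.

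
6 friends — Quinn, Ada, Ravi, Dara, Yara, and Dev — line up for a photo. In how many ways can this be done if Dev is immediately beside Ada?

240

Place the 4 others and the Dev-Ada pair as 5 objects in a line; the pair has 2 internal arrangements.
That gives 2 × 5! = 2 × 120 = 240.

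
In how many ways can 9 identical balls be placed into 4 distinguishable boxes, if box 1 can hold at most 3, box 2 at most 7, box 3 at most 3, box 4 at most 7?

104

By stars and bars, unrestricted non-negative solutions to x_1+…+x_4 = 9 number C(9+3,3) = 220.
Subtract solutions that violate a single cap (substitute x_i' = x_i − (cap_i+1)): x_1 ≥ 4 gives C(8,3) = 56; x_2 ≥ 8 gives C(4,3) = 4; x_3 ≥ 4 gives C(8,3) = 56; x_4 ≥ 8 gives C(4,3) = 4. Together 120.
Add back pairs where two caps are both exceeded: 0 + 4 + 0 + 0 + 0 + 0 = 4.
By inclusion–exclusion the count is 220 − 120 + 4 = 104.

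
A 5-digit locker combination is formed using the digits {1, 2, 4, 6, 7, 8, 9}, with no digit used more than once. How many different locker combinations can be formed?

2520

With no repetition, fill the 5 digits in order: 7 choices, then 6, down to 3.
7 × 6 × 5 × 4 × 3 = 2520.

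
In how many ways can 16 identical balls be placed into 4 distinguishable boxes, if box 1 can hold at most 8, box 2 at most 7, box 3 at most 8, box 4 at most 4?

240

Without the upper bounds there are C(19,3) = 969 ways to split 16 among 4 boxes.
Subtract solutions that violate a single cap (substitute x_i' = x_i − (cap_i+1)): x_1 ≥ 9 gives C(10,3) = 120; x_2 ≥ 8 gives C(11,3) = 165; x_3 ≥ 9 gives C(10,3) = 120; x_4 ≥ 5 gives C(14,3) = 364. Together 769.
Add back pairs where two caps are both exceeded: 0 + 0 + 10 + 0 + 20 + 10 = 40.
By inclusion–exclusion the count is 969 − 769 + 40 = 240.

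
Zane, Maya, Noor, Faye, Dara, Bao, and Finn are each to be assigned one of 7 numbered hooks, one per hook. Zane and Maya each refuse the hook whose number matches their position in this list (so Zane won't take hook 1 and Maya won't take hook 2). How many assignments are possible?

Let Aᵢ (for i ∈ {1, 2}) be the placements that put person i in their forbidden hook. Any j of these fix j positions, leaving (7−j)! ways to fill the rest, and there are C(2,j) ways to pick which j.
By inclusion–exclusion, the number of valid placements is Σ_{j=0}^{2} (−1)^j C(2,j)·(7−j)!.
Computing: 5040 − 1440 + 120 = 3720.

3720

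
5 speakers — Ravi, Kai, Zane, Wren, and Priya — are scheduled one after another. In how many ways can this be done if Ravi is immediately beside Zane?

48

Glue Ravi and Zane into one block (2 internal orders), leaving 4 units to arrange in a row.
So the count is 2·(4)! = 48.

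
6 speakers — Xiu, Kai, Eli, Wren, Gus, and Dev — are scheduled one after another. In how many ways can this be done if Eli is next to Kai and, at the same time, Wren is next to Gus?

96

Treat {Eli,Kai} as one block (2 orders) and {Wren,Gus} as another (2 orders).
That leaves 4 units to arrange: 2 × 2 × 4! = 4 × 24 = 96.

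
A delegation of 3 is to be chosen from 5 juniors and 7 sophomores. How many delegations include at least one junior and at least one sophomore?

Total 3-person selections from all 12: C(12,3) = 220.
Selections missing a whole group: no juniors → C(7,3) = 35; no sophomores → C(5,3) = 10.
Both groups omitted at once is impossible, so 220 − 45 = 175.

175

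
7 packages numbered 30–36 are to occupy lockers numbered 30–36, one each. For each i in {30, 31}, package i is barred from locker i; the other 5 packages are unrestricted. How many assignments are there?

3720

Let Aᵢ (for i ∈ {30, 31}) be the placements that put package i in its forbidden locker. Any j of these fix j positions, leaving (7−j)! ways to fill the rest, and there are C(2,j) ways to pick which j.
By inclusion–exclusion, the number of valid placements is Σ_{j=0}^{2} (−1)^j C(2,j)·(7−j)!.
Computing: 5040 − 1440 + 120 = 3720.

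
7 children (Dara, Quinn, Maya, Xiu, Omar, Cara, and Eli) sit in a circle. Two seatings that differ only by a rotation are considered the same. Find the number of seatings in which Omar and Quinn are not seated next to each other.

Without the restriction there are (6)! = 720 seatings.
Seatings with Omar beside Quinn: treat them as a block with 2 internal orders, giving 2 × (5)! = 240.
Subtracting, 720 − 240 = 480.

480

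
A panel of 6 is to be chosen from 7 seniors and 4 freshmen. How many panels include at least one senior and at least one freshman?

With no constraint there are C(11,6) = 462 possible selections.
Selections missing a whole group: no seniors → C(4,6) = 0; no freshmen → C(7,6) = 7.
Both groups omitted at once is impossible, so 462 − 7 = 455.

455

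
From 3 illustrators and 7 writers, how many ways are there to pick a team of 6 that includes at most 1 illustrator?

Split by how many illustrators are chosen (0 through 1).
Sum: C(3,0)·C(7,6) + C(3,1)·C(7,5) = 7 + 63 = 70.

70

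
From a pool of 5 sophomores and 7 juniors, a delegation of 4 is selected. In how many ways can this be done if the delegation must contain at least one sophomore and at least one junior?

455

With no constraint there are C(12,4) = 495 possible selections.
Selections missing a whole group: no sophomores → C(7,4) = 35; no juniors → C(5,4) = 5.
Both groups omitted at once is impossible, so 495 − 40 = 455.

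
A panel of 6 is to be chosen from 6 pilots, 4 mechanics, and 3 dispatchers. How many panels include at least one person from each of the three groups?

1416

Total 6-person selections from all 13: C(13,6) = 1716.
Subtract selections that omit an entire group: no pilots → C(7,6) = 7; no mechanics → C(9,6) = 84; no dispatchers → C(10,6) = 210.
Add back selections omitting two groups (i.e. drawn from a single group): C(6,6) + C(4,6) + C(3,6) = 1.
By inclusion–exclusion: 1716 − 301 + 1 = 1416.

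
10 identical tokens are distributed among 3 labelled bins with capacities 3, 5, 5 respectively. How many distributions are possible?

Ignoring the caps, the number of non-negative solutions to x_1+…+x_3 = 10 is C(12,2) = 66.
Subtract solutions that violate a single cap (substitute x_i' = x_i − (cap_i+1)): x_1 ≥ 4 gives C(8,2) = 28; x_2 ≥ 6 gives C(6,2) = 15; x_3 ≥ 6 gives C(6,2) = 15. Together 58.
Add back pairs where two caps are both exceeded: 1 + 1 + 0 = 2.
By inclusion–exclusion the count is 66 − 58 + 2 = 10.

10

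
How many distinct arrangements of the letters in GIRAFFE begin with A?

360

Fix A in the first position and arrange the remaining 6 letters.
Those 6 letters have F appearing twice, giving (6)!/(2!) = 360.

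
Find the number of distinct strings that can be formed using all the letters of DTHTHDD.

210

The 7 letters of DTHTHDD have repeats: D appearing 3 times, H appearing twice, and T appearing twice.
Dividing 7! = 5040 by 3!·2!·2! = 24 for the repeated letters gives 210.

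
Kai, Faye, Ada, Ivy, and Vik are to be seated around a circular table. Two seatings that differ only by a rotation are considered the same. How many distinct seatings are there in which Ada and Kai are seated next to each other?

Glue Ada and Kai into a block (2 internal orders). Seating 4 units around a circle gives (3)! arrangements.
So 2 × (3)! = 2 × 6 = 12.

12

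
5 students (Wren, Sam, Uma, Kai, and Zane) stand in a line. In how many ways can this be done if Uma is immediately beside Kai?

Glue Uma and Kai into one block (2 internal orders), leaving 4 units to arrange in a row.
That gives 2 × 4! = 2 × 24 = 48.

48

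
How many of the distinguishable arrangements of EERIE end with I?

4

With the last slot taken by I, it remains to arrange the other 4 letters (EERE).
Those 4 letters have E appearing 3 times, giving (4)!/(3!) = 4.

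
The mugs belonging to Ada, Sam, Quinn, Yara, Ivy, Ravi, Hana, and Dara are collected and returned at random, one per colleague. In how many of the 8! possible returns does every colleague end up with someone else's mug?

Count assignments avoiding every fixed point. For any j of the 8 colleagues fixed to their own mug, the other 8−j can be arranged in (8−j)! ways.
By inclusion–exclusion this is Σ_{j=0}^{8} (−1)^j C(8,j)·(8−j)!.
Computing: 40320 − 40320 + 20160 − 6720 + 1680 − 336 + 56 − 8 + 1 = 14833.

14833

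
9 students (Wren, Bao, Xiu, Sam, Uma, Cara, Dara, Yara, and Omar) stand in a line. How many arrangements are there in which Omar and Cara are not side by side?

282240

Of the 9! = 362880 arrangements, those with Omar and Cara adjacent number 2 × 8! = 80640 (treat the pair as a block with 2 internal orders).
Complementary counting: 362880 − 80640 = 282240.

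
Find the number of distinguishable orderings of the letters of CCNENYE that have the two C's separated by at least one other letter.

450

There are 7!/(2!·2!·2!) = 630 arrangements of CCNENYE in total.
If the two C's are adjacent, glue them into one block, leaving 6 items to arrange: (6)!/(2!·2!) = 180 ways.
Hence 630 − 180 = 450.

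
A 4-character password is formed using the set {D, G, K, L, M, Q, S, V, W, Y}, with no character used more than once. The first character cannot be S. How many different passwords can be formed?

The first character has 10−1 = 9 choices (anything except S).
The remaining 3 characters are filled from the other 9 symbols without repetition: 9 × 8 × 7 = 504.
Total: 9 × 504 = 4536.

4536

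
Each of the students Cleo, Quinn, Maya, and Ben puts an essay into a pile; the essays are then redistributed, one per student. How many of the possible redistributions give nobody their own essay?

9

Count assignments avoiding every fixed point. For any j of the 4 students fixed to their own essay, the other 4−j can be arranged in (4−j)! ways.
By inclusion–exclusion this is Σ_{j=0}^{4} (−1)^j C(4,j)·(4−j)!.
Computing: 24 − 24 + 12 − 4 + 1 = 9.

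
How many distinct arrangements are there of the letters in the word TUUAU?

20

TUUAU has 5 letters with U appearing 3 times.
So there are 5! / (3!) = 20 distinguishable arrangements.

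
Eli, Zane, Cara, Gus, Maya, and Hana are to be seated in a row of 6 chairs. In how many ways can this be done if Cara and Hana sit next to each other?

240

Treat {Cara, Hana} as a single unit. There are 5 units to order, and the pair itself can be ordered 2 ways.
That gives 2 × 5! = 2 × 120 = 240.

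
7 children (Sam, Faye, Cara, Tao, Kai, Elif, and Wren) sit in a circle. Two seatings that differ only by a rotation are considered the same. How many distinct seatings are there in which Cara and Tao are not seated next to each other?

All circular seatings of 7 people number (6)! = 720.
Those with Cara next to Tao: fuse the pair into one unit and seat 6 units around a circle — 2·(5)! = 240.
Subtracting, 720 − 240 = 480.

480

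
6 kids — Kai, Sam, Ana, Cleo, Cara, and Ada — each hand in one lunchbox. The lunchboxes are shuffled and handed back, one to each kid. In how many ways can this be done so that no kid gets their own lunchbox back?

265

Count assignments avoiding every fixed point. For any j of the 6 kids fixed to their own lunchbox, the other 6−j can be arranged in (6−j)! ways.
By inclusion–exclusion this is Σ_{j=0}^{6} (−1)^j C(6,j)·(6−j)!.
Computing: 720 − 720 + 360 − 120 + 30 − 6 + 1 = 265.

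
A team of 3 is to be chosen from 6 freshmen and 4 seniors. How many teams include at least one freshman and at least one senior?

96

With no constraint there are C(10,3) = 120 possible selections.
Subtract selections that omit an entire group: no freshmen → C(4,3) = 4; no seniors → C(6,3) = 20.
Both groups omitted at once is impossible, so 120 − 24 = 96.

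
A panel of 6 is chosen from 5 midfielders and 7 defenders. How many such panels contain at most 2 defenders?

112

Split by how many defenders are chosen (0 through 2).
Sum: C(7,0)·C(5,6) + C(7,1)·C(5,5) + C(7,2)·C(5,4) = 0 + 7 + 105 = 112.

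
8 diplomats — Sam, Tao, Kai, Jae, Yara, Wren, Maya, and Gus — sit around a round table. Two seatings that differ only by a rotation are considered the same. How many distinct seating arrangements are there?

Seat Sam anywhere (absorbing the rotational symmetry), then permute the other 7: (7)! = 5040.

5040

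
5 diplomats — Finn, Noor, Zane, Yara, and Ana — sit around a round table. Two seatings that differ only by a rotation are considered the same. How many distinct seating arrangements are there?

24

Seat Finn anywhere (absorbing the rotational symmetry), then permute the other 4: (4)! = 24.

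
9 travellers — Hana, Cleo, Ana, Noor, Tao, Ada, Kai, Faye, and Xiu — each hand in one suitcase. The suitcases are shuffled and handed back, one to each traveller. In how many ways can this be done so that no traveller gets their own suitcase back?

This is the derangement count D_9: permutations of 9 items with no fixed point.
By inclusion–exclusion this is Σ_{j=0}^{9} (−1)^j C(9,j)·(9−j)!.
Computing: 362880 − 362880 + 181440 − 60480 + 15120 − 3024 + 504 − 72 + 9 − 1 = 133496.

133496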